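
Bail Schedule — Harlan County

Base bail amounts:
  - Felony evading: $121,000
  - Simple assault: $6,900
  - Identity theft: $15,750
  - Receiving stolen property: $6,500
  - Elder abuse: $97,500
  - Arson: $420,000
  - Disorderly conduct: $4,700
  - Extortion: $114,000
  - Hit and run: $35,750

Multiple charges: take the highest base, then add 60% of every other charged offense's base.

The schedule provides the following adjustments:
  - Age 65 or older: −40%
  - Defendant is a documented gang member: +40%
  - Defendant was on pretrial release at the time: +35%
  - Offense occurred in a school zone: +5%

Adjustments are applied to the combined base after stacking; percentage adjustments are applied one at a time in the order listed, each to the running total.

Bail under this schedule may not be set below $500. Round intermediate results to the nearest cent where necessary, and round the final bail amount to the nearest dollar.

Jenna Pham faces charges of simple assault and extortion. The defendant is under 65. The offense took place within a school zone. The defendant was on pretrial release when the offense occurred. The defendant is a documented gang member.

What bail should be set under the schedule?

Base amounts from the schedule: simple assault $6,900; extortion $114,000.
Stacking rule: highest base plus 60% of each additional charge. Highest is extortion at $114,000. Additional: $6,900 × 60% = $4,140. Combined base = $114,000 + $4,140 = $118,140.
Defendant is a documented gang member (+40%): $118,140 × 1.4 = $165,396.
Defendant was on pretrial release at the time (+35%): $165,396 × 1.35 = $223,284.60.
Offense occurred in a school zone (+5%): $223,284.60 × 1.05 = $234,448.83.
$234,448.83 is at or above the $500 minimum.
Rounded to the nearest dollar: $234,449.

$234,449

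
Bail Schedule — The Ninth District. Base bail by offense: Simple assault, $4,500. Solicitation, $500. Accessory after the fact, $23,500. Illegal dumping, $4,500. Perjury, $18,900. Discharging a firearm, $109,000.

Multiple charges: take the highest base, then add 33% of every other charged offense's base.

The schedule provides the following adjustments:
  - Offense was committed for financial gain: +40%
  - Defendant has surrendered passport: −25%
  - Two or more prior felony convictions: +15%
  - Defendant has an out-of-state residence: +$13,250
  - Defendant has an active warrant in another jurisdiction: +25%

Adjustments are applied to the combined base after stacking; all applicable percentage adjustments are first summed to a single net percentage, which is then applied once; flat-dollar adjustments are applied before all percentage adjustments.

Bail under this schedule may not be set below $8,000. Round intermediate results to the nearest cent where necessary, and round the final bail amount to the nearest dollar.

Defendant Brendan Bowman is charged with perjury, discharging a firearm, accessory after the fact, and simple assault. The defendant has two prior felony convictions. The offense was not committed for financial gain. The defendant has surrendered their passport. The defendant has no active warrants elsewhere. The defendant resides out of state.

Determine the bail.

Base amounts from the schedule: perjury $18,900; discharging a firearm $109,000; accessory after the fact $23,500; simple assault $4,500.
Stacking rule: highest base plus 33% of each additional charge. Highest is discharging a firearm at $109,000. Additional: $18,900 × 33% = $6,237; $23,500 × 33% = $7,755; $4,500 × 33% = $1,485. Combined base = $109,000 + $15,477 = $124,477.
Defendant has an out-of-state residence (+$13,250 flat): $124,477 + $13,250 = $137,727.
Net percentage adjustment: −25% +15% = −10%. $137,727 × 0.9 = $123,954.30.
$123,954.30 is at or above the $8,000 minimum.
Rounded to the nearest dollar: $123,954.

$123,954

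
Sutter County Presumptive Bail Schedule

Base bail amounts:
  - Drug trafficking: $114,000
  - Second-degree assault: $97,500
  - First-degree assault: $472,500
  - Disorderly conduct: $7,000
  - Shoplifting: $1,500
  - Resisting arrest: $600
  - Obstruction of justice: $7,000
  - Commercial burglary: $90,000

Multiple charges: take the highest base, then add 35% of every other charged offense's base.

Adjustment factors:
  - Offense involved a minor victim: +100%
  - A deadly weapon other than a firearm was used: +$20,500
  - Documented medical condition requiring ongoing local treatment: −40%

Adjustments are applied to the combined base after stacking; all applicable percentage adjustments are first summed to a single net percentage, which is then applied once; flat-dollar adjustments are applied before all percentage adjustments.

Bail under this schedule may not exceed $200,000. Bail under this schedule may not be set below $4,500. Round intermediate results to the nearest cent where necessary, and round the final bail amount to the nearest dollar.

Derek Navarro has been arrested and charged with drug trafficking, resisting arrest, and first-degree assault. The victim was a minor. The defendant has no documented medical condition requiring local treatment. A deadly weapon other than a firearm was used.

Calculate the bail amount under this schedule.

Base amounts from the schedule: drug trafficking $114,000; resisting arrest $600; first-degree assault $472,500.
Stacking rule: highest base plus 35% of each additional charge. Highest is first-degree assault at $472,500. Additional: $114,000 × 35% = $39,900; $600 × 35% = $210. Combined base = $472,500 + $40,110 = $512,610.
A deadly weapon other than a firearm was used (+$20,500 flat): $512,610 + $20,500 = $533,110.
Offense involved a minor victim (+100%): $533,110 × 2 = $1,066,220.
Result $1,066,220 exceeds the maximum of $200,000; bail is capped at $200,000.
$200,000 is at or above the $4,500 minimum.

$200,000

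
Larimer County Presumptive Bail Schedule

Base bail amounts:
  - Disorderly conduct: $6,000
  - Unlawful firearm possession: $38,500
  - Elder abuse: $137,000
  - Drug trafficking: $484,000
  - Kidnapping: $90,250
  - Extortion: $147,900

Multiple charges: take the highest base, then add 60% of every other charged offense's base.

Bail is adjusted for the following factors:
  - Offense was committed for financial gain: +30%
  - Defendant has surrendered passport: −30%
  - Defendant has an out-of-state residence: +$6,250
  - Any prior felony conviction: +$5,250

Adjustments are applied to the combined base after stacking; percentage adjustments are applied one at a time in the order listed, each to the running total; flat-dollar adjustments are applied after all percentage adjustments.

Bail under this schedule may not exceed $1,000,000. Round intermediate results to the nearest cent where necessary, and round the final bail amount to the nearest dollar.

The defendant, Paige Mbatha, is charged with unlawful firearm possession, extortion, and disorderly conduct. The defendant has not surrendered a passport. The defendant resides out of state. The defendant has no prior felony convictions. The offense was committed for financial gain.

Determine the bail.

Base amounts from the schedule: unlawful firearm possession $38,500; extortion $147,900; disorderly conduct $6,000.
Stacking rule: highest base plus 60% of each additional charge. Highest is extortion at $147,900. Additional: $38,500 × 60% = $23,100; $6,000 × 60% = $3,600. Combined base = $147,900 + $26,700 = $174,600.
Offense was committed for financial gain (+30%): $174,600 × 1.3 = $226,980.
Defendant has an out-of-state residence (+$6,250 flat): $226,980 + $6,250 = $233,230.
$233,230 is within the $1,000,000 maximum.

$233,230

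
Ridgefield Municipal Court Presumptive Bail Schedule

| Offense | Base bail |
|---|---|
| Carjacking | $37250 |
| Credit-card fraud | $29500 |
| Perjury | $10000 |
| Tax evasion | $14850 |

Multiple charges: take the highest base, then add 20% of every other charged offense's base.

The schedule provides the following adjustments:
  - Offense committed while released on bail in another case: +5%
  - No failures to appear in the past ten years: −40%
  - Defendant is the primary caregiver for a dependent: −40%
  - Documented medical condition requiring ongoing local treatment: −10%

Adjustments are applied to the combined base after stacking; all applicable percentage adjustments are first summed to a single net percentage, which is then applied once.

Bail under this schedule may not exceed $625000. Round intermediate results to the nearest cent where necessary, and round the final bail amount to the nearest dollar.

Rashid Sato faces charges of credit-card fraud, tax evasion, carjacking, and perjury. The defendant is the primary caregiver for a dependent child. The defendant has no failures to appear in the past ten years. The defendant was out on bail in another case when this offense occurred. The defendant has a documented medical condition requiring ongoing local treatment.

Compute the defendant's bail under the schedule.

Base amounts from the schedule: credit-card fraud $29500; tax evasion $14850; carjacking $37250; perjury $10000.
Stacking rule: highest base plus 20% of each additional charge. Highest is carjacking at $37250. Additional: $29500 × 20% = $5900; $14850 × 20% = $2970; $10000 × 20% = $2000. Combined base = $37250 + $10870 = $48120.
Net percentage adjustment: +5% −40% −40% −10% = −85%. $48120 × 0.15 = $7218.
$7218 is within the $625000 maximum.

$7218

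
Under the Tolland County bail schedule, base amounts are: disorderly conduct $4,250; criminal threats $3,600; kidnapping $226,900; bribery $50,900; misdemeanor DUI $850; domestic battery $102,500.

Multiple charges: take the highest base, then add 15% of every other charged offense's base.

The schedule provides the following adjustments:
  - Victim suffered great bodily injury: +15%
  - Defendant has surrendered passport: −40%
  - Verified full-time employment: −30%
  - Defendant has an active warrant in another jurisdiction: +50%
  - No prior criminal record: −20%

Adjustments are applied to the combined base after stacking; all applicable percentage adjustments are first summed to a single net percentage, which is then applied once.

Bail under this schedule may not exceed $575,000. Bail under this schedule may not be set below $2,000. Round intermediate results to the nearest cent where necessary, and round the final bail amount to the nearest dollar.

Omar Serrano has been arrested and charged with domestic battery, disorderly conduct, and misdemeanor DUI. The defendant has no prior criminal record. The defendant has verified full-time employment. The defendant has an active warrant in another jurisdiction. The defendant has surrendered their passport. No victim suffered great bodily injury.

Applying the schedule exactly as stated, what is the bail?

Base amounts from the schedule: domestic battery $102,500; disorderly conduct $4,250; misdemeanor DUI $850.
Stacking rule: highest base plus 15% of each additional charge. Highest is domestic battery at $102,500. Additional: $4,250 × 15% = $637.50; $850 × 15% = $127.50. Combined base = $102,500 + $765 = $103,265.
Net percentage adjustment: −40% −30% +50% −20% = −40%. $103,265 × 0.6 = $61,959.
$61,959 is within the $575,000 maximum.
$61,959 is at or above the $2,000 minimum.

$61,959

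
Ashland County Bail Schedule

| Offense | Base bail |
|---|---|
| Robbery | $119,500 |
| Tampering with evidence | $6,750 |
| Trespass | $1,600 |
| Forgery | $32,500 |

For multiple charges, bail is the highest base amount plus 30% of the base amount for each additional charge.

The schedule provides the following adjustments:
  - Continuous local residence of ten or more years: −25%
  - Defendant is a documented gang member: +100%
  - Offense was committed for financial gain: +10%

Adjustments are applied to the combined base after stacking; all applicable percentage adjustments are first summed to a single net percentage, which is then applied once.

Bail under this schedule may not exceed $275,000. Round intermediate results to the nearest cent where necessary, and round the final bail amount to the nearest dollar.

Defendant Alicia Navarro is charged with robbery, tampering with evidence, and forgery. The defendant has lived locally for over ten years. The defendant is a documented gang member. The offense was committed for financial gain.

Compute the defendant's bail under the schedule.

$242,859

Base amounts from the schedule: robbery $119,500; tampering with evidence $6,750; forgery $32,500.
Stacking rule: highest base plus 30% of each additional charge. Highest is robbery at $119,500. Additional: $6,750 × 30% = $2,025; $32,500 × 30% = $9,750. Combined base = $119,500 + $11,775 = $131,275.
Net percentage adjustment: −25% +100% +10% = +85%. $131,275 × 1.85 = $242,858.75.
$242,858.75 is within the $275,000 maximum.
Rounded to the nearest dollar: $242,859.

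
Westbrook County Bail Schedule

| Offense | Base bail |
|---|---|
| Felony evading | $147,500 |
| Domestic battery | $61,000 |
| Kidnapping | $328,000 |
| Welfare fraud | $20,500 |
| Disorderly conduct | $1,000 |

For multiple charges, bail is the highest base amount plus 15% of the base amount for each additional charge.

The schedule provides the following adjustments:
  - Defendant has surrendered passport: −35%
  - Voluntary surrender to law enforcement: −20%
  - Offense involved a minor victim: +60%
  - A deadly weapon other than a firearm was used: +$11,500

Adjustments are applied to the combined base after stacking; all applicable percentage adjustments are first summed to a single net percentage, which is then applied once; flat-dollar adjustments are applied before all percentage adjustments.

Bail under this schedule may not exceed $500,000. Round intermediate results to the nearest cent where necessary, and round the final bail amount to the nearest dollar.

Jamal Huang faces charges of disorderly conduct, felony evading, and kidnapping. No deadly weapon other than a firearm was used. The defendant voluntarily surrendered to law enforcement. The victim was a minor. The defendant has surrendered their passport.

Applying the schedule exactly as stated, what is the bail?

$367,789

Base amounts from the schedule: disorderly conduct $1,000; felony evading $147,500; kidnapping $328,000.
Stacking rule: highest base plus 15% of each additional charge. Highest is kidnapping at $328,000. Additional: $1,000 × 15% = $150; $147,500 × 15% = $22,125. Combined base = $328,000 + $22,275 = $350,275.
Net percentage adjustment: −35% −20% +60% = +5%. $350,275 × 1.05 = $367,788.75.
$367,788.75 is within the $500,000 maximum.
Rounded to the nearest dollar: $367,789.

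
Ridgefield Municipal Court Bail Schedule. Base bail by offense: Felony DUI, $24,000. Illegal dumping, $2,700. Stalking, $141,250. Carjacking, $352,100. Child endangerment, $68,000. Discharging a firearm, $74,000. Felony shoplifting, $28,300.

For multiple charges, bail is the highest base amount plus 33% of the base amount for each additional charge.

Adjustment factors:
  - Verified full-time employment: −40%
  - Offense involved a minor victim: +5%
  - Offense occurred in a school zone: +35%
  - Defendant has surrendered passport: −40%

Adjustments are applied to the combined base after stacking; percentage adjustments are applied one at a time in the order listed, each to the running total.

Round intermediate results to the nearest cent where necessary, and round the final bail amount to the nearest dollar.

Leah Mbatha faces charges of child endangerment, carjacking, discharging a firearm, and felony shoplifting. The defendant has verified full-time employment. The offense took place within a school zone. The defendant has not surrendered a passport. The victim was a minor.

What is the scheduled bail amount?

Base amounts from the schedule: child endangerment $68,000; carjacking $352,100; discharging a firearm $74,000; felony shoplifting $28,300.
Stacking rule: highest base plus 33% of each additional charge. Highest is carjacking at $352,100. Additional: $68,000 × 33% = $22,440; $74,000 × 33% = $24,420; $28,300 × 33% = $9,339. Combined base = $352,100 + $56,199 = $408,299.
Verified full-time employment (−40%): $408,299 × 0.6 = $244,979.40.
Offense involved a minor victim (+5%): $244,979.40 × 1.05 = $257,228.37.
Offense occurred in a school zone (+35%): $257,228.37 × 1.35 = $347,258.30.
Rounded to the nearest dollar: $347,258.

$347,258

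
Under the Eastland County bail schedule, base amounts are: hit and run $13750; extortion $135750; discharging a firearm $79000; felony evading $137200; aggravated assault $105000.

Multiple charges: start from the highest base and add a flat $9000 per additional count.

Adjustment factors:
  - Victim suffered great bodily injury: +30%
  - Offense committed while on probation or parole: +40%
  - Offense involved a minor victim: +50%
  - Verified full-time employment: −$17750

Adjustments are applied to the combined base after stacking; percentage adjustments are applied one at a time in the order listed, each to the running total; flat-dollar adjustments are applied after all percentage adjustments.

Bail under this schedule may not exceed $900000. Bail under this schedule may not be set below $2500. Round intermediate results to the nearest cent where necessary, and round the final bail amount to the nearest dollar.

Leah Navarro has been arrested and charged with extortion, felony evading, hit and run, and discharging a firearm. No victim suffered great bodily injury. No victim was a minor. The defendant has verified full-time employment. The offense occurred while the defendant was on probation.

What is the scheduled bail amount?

$212130

Base amounts from the schedule: extortion $135750; felony evading $137200; hit and run $13750; discharging a firearm $79000.
Stacking rule: highest base plus $9000 per additional charge. Highest is felony evading at $137200; 3 additional charges → +$27000. Combined base = $164200.
Offense committed while on probation or parole (+40%): $164200 × 1.4 = $229880.
Verified full-time employment (−$17750 flat): $229880 − $17750 = $212130.
$212130 is within the $900000 maximum.
$212130 is at or above the $2500 minimum.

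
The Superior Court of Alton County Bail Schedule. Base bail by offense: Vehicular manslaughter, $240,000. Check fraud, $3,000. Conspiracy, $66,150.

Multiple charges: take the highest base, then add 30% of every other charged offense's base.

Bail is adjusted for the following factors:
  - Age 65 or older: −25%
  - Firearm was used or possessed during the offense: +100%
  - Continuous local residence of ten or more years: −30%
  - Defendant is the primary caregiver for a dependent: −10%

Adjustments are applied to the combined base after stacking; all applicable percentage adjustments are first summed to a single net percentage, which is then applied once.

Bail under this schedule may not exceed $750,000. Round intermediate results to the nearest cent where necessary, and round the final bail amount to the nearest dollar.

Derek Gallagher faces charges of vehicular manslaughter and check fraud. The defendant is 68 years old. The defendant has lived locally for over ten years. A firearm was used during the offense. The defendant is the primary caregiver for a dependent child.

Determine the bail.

$325,215

Base amounts from the schedule: vehicular manslaughter $240,000; check fraud $3,000.
Stacking rule: highest base plus 30% of each additional charge. Highest is vehicular manslaughter at $240,000. Additional: $3,000 × 30% = $900. Combined base = $240,000 + $900 = $240,900.
Net percentage adjustment: −25% +100% −30% −10% = +35%. $240,900 × 1.35 = $325,215.
$325,215 is within the $750,000 maximum.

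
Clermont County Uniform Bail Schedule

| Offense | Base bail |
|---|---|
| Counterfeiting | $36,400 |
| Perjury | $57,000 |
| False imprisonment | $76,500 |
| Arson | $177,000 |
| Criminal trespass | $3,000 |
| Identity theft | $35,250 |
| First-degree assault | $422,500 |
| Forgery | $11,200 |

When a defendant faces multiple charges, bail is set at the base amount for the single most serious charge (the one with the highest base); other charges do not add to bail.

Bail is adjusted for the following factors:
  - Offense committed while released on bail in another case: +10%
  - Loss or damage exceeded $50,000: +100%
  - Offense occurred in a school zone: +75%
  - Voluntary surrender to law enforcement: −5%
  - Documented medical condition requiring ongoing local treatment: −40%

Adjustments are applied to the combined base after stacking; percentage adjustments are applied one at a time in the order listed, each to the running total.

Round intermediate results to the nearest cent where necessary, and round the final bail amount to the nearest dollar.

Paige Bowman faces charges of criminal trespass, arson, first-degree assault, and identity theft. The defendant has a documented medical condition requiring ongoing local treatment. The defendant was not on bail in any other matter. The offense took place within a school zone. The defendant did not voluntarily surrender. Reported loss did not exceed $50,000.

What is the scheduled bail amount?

$443,625

Base amounts from the schedule: criminal trespass $3,000; arson $177,000; first-degree assault $422,500; identity theft $35,250.
Stacking rule: use the highest base only. Highest is first-degree assault at $422,500. Combined base = $422,500.
Offense occurred in a school zone (+75%): $422,500 × 1.75 = $739,375.
Documented medical condition requiring ongoing local treatment (−40%): $739,375 × 0.6 = $443,625.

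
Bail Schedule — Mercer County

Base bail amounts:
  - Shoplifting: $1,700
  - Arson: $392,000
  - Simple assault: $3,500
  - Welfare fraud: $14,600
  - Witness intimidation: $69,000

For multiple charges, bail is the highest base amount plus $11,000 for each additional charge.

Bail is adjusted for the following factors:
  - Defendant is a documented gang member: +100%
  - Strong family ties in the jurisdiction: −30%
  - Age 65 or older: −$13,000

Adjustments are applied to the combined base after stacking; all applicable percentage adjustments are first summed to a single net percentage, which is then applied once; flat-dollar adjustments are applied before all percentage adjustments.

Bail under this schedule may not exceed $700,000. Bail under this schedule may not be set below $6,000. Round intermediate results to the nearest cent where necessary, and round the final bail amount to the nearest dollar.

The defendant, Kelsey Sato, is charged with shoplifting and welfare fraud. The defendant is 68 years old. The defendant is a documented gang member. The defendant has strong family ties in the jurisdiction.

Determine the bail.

Base amounts from the schedule: shoplifting $1,700; welfare fraud $14,600.
Stacking rule: highest base plus $11,000 per additional charge. Highest is welfare fraud at $14,600; 1 additional charge → +$11,000. Combined base = $25,600.
Age 65 or older (−$13,000 flat): $25,600 − $13,000 = $12,600.
Net percentage adjustment: +100% −30% = +70%. $12,600 × 1.7 = $21,420.
$21,420 is within the $700,000 maximum.
$21,420 is at or above the $6,000 minimum.

$21,420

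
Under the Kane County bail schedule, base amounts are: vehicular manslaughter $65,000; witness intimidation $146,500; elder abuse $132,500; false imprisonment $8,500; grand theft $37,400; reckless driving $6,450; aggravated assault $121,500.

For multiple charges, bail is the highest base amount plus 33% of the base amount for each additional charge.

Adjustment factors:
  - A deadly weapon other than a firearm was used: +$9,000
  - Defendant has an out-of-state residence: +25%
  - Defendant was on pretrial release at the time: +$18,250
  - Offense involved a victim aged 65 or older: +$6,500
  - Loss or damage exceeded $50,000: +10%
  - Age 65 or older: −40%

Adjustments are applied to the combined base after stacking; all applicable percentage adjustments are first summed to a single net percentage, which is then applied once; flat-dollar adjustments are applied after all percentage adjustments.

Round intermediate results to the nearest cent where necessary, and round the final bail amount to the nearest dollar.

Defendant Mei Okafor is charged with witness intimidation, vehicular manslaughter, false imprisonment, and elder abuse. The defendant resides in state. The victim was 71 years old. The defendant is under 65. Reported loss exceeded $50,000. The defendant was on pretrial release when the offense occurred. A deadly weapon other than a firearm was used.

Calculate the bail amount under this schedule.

Base amounts from the schedule: witness intimidation $146,500; vehicular manslaughter $65,000; false imprisonment $8,500; elder abuse $132,500.
Stacking rule: highest base plus 33% of each additional charge. Highest is witness intimidation at $146,500. Additional: $65,000 × 33% = $21,450; $8,500 × 33% = $2,805; $132,500 × 33% = $43,725. Combined base = $146,500 + $67,980 = $214,480.
Loss or damage exceeded $50,000 (+10%): $214,480 × 1.1 = $235,928.
A deadly weapon other than a firearm was used (+$9,000 flat): $235,928 + $9,000 = $244,928.
Defendant was on pretrial release at the time (+$18,250 flat): $244,928 + $18,250 = $263,178.
Offense involved a victim aged 65 or older (+$6,500 flat): $263,178 + $6,500 = $269,678.

$269,678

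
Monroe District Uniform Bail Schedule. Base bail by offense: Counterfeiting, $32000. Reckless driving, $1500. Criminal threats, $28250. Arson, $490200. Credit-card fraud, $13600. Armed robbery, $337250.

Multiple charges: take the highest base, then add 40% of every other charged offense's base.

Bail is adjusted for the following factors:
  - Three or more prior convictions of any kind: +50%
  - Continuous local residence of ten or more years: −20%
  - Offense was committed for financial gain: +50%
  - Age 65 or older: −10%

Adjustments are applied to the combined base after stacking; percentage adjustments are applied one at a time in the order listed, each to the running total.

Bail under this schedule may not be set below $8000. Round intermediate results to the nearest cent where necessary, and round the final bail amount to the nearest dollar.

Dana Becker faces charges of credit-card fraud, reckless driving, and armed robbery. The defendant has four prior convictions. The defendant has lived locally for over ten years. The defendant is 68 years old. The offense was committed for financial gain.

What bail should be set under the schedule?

$556130

Base amounts from the schedule: credit-card fraud $13600; reckless driving $1500; armed robbery $337250.
Stacking rule: highest base plus 40% of each additional charge. Highest is armed robbery at $337250. Additional: $13600 × 40% = $5440; $1500 × 40% = $600. Combined base = $337250 + $6040 = $343290.
Three or more prior convictions of any kind (+50%): $343290 × 1.5 = $514935.
Continuous local residence of ten or more years (−20%): $514935 × 0.8 = $411948.
Offense was committed for financial gain (+50%): $411948 × 1.5 = $617922.
Age 65 or older (−10%): $617922 × 0.9 = $556129.80.
$556129.80 is at or above the $8000 minimum.
Rounded to the nearest dollar: $556130.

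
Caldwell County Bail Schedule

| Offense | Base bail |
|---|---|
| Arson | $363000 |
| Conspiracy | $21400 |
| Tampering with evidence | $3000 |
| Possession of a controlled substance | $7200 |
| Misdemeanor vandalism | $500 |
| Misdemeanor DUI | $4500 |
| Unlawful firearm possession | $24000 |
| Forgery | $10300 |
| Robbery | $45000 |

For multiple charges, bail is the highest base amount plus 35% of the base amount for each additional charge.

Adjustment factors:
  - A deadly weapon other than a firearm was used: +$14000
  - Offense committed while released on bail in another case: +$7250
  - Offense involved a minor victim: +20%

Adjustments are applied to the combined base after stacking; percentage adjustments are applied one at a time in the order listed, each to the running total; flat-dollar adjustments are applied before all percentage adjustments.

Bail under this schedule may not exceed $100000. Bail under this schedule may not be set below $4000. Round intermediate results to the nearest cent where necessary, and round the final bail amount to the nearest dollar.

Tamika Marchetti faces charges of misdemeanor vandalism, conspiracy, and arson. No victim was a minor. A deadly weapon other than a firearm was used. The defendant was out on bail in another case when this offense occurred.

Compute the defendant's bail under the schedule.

$100000

Base amounts from the schedule: misdemeanor vandalism $500; conspiracy $21400; arson $363000.
Stacking rule: highest base plus 35% of each additional charge. Highest is arson at $363000. Additional: $500 × 35% = $175; $21400 × 35% = $7490. Combined base = $363000 + $7665 = $370665.
A deadly weapon other than a firearm was used (+$14000 flat): $370665 + $14000 = $384665.
Offense committed while released on bail in another case (+$7250 flat): $384665 + $7250 = $391915.
Result $391915 exceeds the maximum of $100000; bail is capped at $100000.
$100000 is at or above the $4000 minimum.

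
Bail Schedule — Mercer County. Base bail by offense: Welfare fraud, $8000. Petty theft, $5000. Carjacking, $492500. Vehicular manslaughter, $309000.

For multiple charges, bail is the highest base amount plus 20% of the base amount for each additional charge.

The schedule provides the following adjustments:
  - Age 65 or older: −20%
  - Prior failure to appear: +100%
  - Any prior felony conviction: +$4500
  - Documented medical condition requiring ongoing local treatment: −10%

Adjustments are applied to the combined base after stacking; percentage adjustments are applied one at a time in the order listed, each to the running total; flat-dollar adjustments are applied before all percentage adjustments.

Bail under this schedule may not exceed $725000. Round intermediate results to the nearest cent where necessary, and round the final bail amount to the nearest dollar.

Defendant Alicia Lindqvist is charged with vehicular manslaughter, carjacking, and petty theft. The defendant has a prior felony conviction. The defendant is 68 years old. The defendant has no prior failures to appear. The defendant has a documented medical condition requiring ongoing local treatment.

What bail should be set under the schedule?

$403056

Base amounts from the schedule: vehicular manslaughter $309000; carjacking $492500; petty theft $5000.
Stacking rule: highest base plus 20% of each additional charge. Highest is carjacking at $492500. Additional: $309000 × 20% = $61800; $5000 × 20% = $1000. Combined base = $492500 + $62800 = $555300.
Any prior felony conviction (+$4500 flat): $555300 + $4500 = $559800.
Age 65 or older (−20%): $559800 × 0.8 = $447840.
Documented medical condition requiring ongoing local treatment (−10%): $447840 × 0.9 = $403056.
$403056 is within the $725000 maximum.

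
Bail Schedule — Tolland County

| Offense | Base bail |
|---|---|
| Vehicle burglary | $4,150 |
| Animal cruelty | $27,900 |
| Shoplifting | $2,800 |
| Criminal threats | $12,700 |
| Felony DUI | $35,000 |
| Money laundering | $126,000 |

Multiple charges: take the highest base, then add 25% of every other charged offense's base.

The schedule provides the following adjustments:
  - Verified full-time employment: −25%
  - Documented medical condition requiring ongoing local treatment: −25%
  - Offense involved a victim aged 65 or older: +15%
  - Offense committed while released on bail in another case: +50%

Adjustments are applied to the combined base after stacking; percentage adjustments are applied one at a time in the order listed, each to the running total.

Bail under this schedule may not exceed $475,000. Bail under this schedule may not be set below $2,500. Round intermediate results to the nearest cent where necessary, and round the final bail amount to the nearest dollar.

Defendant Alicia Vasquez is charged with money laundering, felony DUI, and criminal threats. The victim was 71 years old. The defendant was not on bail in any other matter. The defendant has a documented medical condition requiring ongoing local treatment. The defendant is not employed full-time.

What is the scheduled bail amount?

$118,960

Base amounts from the schedule: money laundering $126,000; felony DUI $35,000; criminal threats $12,700.
Stacking rule: highest base plus 25% of each additional charge. Highest is money laundering at $126,000. Additional: $35,000 × 25% = $8,750; $12,700 × 25% = $3,175. Combined base = $126,000 + $11,925 = $137,925.
Documented medical condition requiring ongoing local treatment (−25%): $137,925 × 0.75 = $103,443.75.
Offense involved a victim aged 65 or older (+15%): $103,443.75 × 1.15 = $118,960.31.
$118,960.31 is within the $475,000 maximum.
$118,960.31 is at or above the $2,500 minimum.
Rounded to the nearest dollar: $118,960.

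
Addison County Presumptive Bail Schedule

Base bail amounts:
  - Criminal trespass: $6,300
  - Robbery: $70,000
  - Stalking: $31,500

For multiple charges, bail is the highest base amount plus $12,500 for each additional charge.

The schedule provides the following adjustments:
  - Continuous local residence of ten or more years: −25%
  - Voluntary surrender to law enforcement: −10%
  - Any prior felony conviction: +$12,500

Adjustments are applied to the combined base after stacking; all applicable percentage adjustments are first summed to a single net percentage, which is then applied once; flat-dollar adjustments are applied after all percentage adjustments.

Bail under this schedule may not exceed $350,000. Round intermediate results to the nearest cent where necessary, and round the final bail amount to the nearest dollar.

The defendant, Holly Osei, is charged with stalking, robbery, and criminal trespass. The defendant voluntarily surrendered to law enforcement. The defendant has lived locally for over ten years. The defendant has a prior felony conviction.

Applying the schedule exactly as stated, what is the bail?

$74,250

Base amounts from the schedule: stalking $31,500; robbery $70,000; criminal trespass $6,300.
Stacking rule: highest base plus $12,500 per additional charge. Highest is robbery at $70,000; 2 additional charges → +$25,000. Combined base = $95,000.
Net percentage adjustment: −25% −10% = −35%. $95,000 × 0.65 = $61,750.
Any prior felony conviction (+$12,500 flat): $61,750 + $12,500 = $74,250.
$74,250 is within the $350,000 maximum.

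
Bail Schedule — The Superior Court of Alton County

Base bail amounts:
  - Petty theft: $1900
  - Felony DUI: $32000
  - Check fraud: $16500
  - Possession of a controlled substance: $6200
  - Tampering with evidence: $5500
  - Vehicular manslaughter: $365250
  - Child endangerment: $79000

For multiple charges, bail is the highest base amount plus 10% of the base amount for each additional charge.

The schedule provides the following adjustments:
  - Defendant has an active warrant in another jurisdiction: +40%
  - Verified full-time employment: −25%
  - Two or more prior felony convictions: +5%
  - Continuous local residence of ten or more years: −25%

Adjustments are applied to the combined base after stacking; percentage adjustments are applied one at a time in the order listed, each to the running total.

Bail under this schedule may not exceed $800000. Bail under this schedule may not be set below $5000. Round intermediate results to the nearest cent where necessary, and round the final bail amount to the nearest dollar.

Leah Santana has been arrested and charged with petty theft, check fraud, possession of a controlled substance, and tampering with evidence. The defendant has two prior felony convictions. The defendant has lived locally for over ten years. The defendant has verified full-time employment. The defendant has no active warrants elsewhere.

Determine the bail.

$10549

Base amounts from the schedule: petty theft $1900; check fraud $16500; possession of a controlled substance $6200; tampering with evidence $5500.
Stacking rule: highest base plus 10% of each additional charge. Highest is check fraud at $16500. Additional: $1900 × 10% = $190; $6200 × 10% = $620; $5500 × 10% = $550. Combined base = $16500 + $1360 = $17860.
Verified full-time employment (−25%): $17860 × 0.75 = $13395.
Two or more prior felony convictions (+5%): $13395 × 1.05 = $14064.75.
Continuous local residence of ten or more years (−25%): $14064.75 × 0.75 = $10548.56.
$10548.56 is within the $800000 maximum.
$10548.56 is at or above the $5000 minimum.
Rounded to the nearest dollar: $10549.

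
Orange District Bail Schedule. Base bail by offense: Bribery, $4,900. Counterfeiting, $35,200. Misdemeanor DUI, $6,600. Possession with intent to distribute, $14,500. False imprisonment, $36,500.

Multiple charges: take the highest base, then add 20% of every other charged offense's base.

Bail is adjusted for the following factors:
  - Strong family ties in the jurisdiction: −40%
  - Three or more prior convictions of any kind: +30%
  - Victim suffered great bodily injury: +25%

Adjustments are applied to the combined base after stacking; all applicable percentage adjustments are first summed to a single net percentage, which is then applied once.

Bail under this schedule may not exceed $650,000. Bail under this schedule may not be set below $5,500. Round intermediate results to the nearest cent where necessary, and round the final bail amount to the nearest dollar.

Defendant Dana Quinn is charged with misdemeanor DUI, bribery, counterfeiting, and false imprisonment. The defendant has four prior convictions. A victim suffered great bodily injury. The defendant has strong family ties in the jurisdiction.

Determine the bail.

Base amounts from the schedule: misdemeanor DUI $6,600; bribery $4,900; counterfeiting $35,200; false imprisonment $36,500.
Stacking rule: highest base plus 20% of each additional charge. Highest is false imprisonment at $36,500. Additional: $6,600 × 20% = $1,320; $4,900 × 20% = $980; $35,200 × 20% = $7,040. Combined base = $36,500 + $9,340 = $45,840.
Net percentage adjustment: −40% +30% +25% = +15%. $45,840 × 1.15 = $52,716.
$52,716 is within the $650,000 maximum.
$52,716 is at or above the $5,500 minimum.

$52,716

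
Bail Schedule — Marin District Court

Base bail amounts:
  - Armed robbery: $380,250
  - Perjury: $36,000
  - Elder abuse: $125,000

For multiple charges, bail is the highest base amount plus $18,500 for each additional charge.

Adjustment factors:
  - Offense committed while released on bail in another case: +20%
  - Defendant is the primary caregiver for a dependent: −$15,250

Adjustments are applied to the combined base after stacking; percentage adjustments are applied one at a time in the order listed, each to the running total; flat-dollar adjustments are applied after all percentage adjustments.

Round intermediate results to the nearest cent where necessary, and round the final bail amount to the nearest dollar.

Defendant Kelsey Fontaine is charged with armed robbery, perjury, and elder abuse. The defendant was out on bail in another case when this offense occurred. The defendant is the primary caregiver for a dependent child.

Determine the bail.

$485,450

Base amounts from the schedule: armed robbery $380,250; perjury $36,000; elder abuse $125,000.
Stacking rule: highest base plus $18,500 per additional charge. Highest is armed robbery at $380,250; 2 additional charges → +$37,000. Combined base = $417,250.
Offense committed while released on bail in another case (+20%): $417,250 × 1.2 = $500,700.
Defendant is the primary caregiver for a dependent (−$15,250 flat): $500,700 − $15,250 = $485,450.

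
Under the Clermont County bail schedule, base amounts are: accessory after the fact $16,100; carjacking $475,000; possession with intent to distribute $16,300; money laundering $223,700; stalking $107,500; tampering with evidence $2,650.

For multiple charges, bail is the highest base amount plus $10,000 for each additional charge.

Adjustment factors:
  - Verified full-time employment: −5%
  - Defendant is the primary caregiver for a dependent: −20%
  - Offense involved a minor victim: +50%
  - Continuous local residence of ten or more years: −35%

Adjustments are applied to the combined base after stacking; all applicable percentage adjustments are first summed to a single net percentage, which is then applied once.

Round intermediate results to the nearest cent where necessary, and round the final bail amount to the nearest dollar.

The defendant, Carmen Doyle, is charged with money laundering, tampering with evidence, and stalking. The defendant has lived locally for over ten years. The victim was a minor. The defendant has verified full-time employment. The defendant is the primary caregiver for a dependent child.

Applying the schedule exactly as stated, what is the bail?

$219,330

Base amounts from the schedule: money laundering $223,700; tampering with evidence $2,650; stalking $107,500.
Stacking rule: highest base plus $10,000 per additional charge. Highest is money laundering at $223,700; 2 additional charges → +$20,000. Combined base = $243,700.
Net percentage adjustment: −5% −20% +50% −35% = −10%. $243,700 × 0.9 = $219,330.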